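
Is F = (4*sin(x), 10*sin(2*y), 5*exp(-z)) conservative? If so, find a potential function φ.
Yes, F is conservative. φ = -4*cos(x) - 5*cos(2*y) - 5*exp(-z)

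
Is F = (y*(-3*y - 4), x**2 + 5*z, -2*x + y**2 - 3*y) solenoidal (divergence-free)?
Yes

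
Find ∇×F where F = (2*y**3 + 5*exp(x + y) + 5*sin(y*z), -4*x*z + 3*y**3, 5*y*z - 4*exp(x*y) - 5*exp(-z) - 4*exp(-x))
(-4*x*exp(x*y) + 4*x + 5*z, 4*y*exp(x*y) + 5*y*cos(y*z) - 4*exp(-x), -6*y**2 - 5*z*cos(y*z) - 4*z - 5*exp(x + y))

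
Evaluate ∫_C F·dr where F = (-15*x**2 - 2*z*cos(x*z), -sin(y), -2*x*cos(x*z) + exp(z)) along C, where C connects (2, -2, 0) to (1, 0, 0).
36 - cos(2)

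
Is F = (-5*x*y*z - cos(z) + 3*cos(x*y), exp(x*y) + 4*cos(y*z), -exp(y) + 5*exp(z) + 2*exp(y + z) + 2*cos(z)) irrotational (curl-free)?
No, ∇×F = (4*y*sin(y*z) - exp(y) + 2*exp(y + z), -5*x*y + sin(z), 5*x*z + 3*x*sin(x*y) + y*exp(x*y))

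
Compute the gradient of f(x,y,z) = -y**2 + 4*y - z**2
(0, 4 - 2*y, -2*z)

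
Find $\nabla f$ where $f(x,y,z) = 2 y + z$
(0, 2, 1)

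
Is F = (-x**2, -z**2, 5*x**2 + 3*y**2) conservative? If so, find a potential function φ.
No, ∇×F = (6*y + 2*z, -10*x, 0) ≠ 0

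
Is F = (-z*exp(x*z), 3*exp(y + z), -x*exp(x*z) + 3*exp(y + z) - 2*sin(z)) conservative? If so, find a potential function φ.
Yes, F is conservative. φ = -exp(x*z) + 3*exp(y + z) + 2*cos(z)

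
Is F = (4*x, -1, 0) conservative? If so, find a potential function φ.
Yes, F is conservative. φ = 2*x**2 - y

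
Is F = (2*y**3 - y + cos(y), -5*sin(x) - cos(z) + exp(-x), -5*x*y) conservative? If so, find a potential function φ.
No, ∇×F = (-5*x - sin(z), 5*y, -6*y**2 + sin(y) - 5*cos(x) + 1 - exp(-x)) ≠ 0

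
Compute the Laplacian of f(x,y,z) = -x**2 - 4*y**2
-10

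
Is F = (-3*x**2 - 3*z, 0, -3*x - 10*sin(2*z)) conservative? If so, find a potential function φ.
Yes, F is conservative. φ = -x**3 - 3*x*z + 5*cos(2*z)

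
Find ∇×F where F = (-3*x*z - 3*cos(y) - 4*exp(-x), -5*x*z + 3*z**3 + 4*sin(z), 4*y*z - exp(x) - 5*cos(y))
(5*x - 9*z**2 + 4*z + 5*sin(y) - 4*cos(z), -3*x + exp(x), -5*z - 3*sin(y))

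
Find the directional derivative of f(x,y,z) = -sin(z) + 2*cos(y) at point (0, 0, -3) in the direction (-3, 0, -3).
sqrt(2)*cos(3)/2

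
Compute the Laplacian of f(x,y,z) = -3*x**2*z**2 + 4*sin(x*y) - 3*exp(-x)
-4*x**2*sin(x*y) - 6*x**2 - 4*y**2*sin(x*y) - 6*z**2 - 3*exp(-x)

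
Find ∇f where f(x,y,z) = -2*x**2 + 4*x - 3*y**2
(4 - 4*x, -6*y, 0)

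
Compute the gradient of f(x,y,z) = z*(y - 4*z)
(0, z, y - 8*z)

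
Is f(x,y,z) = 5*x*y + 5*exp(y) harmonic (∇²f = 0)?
No, ∇²f = 5*exp(y)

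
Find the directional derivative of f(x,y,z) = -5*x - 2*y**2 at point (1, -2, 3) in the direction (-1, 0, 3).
sqrt(10)/2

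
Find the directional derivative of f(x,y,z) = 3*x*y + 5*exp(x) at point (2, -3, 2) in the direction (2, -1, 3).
sqrt(14)*(-12 + 5*exp(2))/7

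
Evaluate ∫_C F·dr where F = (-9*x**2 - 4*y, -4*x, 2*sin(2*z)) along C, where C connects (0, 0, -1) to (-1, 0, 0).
cos(2) + 2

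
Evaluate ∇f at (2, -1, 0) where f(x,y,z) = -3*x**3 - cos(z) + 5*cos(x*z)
(-36, 0, 0)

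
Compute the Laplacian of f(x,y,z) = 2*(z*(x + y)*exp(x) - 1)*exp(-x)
-2*exp(-x)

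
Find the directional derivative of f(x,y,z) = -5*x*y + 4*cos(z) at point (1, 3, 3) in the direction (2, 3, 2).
-sqrt(17)*(8*sin(3) + 45)/17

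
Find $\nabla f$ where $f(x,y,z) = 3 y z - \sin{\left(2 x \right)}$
(-2*cos(2*x), 3*z, 3*y)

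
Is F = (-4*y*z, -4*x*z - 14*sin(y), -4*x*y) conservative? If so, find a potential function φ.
Yes, F is conservative. φ = -4*x*y*z + 14*cos(y)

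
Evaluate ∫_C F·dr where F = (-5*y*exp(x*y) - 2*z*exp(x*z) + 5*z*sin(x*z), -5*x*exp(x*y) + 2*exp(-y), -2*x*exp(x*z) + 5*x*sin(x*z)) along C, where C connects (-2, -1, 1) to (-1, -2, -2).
2*(-2*exp(4) + 1 + exp(3))*exp(-2)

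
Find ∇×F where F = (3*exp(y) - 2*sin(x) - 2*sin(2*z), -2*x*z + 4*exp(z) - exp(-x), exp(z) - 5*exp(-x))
(2*x - 4*exp(z), -4*cos(2*z) - 5*exp(-x), -2*z - 3*exp(y) + exp(-x))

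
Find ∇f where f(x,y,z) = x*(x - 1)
(2*x - 1, 0, 0)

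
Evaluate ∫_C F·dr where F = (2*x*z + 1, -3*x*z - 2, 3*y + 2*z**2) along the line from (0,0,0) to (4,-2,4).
340/3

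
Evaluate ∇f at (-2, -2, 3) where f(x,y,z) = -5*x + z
(-5, 0, 1)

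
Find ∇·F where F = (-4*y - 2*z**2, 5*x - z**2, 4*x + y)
0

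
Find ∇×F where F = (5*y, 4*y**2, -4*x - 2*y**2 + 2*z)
(-4*y, 4, -5)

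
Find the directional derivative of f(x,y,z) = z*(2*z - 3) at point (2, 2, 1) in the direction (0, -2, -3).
-3*sqrt(13)/13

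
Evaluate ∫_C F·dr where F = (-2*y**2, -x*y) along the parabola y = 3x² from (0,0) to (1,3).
-36/5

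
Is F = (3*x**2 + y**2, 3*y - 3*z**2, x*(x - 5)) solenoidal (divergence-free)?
No, ∇·F = 6*x + 3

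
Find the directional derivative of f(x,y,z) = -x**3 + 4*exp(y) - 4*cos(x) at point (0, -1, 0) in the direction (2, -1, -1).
-2*sqrt(6)*exp(-1)/3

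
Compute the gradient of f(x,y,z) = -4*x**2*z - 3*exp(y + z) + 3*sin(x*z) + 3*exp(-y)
(z*(-8*x + 3*cos(x*z)), -(3*exp(2*y + z) + 3)*exp(-y), -4*x**2 + 3*x*cos(x*z) - 3*exp(y + z))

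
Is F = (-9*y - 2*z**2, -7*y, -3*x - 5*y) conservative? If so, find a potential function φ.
No, ∇×F = (-5, 3 - 4*z, 9) ≠ 0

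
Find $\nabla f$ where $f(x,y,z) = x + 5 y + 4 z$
(1, 5, 4)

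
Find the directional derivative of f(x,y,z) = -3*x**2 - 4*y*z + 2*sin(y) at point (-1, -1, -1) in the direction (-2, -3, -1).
-sqrt(14)*(3*cos(1) + 14)/7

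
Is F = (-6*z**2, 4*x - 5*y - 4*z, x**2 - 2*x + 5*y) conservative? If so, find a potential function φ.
No, ∇×F = (9, -2*x - 12*z + 2, 4) ≠ 0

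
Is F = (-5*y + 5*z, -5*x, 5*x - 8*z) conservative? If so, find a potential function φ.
Yes, F is conservative. φ = -5*x*y + 5*x*z - 4*z**2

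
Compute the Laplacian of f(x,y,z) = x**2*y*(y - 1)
2*x**2 + 2*y*(y - 1)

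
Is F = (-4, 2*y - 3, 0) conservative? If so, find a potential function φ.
Yes, F is conservative. φ = -4*x + y**2 - 3*y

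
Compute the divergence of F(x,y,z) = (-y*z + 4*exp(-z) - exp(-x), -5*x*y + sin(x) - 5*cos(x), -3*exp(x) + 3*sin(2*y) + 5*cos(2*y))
-5*x + exp(-x)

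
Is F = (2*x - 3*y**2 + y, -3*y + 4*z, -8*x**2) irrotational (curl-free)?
No, ∇×F = (-4, 16*x, 6*y - 1)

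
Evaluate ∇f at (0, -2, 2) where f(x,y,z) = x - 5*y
(1, -5, 0)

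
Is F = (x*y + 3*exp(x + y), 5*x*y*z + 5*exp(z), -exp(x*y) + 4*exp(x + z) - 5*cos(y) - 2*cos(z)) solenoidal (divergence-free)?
No, ∇·F = 5*x*z + y + 3*exp(x + y) + 4*exp(x + z) + 2*sin(z)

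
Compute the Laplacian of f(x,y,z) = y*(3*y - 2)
6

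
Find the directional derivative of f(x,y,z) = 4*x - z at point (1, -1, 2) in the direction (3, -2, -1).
13*sqrt(14)/14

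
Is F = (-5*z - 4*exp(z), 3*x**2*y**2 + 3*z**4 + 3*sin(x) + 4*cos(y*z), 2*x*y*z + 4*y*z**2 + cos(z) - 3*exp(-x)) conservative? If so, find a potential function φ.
No, ∇×F = (2*x*z + 4*y*sin(y*z) - 12*z**3 + 4*z**2, -2*y*z - 4*exp(z) - 5 - 3*exp(-x), 6*x*y**2 + 3*cos(x)) ≠ 0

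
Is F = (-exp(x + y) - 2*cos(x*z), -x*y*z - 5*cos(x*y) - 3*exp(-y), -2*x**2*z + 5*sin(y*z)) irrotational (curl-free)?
No, ∇×F = (x*y + 5*z*cos(y*z), 2*x*(2*z + sin(x*z)), -y*z + 5*y*sin(x*y) + exp(x + y))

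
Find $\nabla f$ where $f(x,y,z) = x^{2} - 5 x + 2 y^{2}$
(2*x - 5, 4*y, 0)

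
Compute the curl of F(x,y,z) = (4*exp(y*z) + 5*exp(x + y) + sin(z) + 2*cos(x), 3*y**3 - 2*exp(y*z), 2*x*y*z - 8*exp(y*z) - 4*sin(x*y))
(2*x*z - 4*x*cos(x*y) + 2*y*exp(y*z) - 8*z*exp(y*z), -2*y*z + 4*y*exp(y*z) + 4*y*cos(x*y) + cos(z), -4*z*exp(y*z) - 5*exp(x + y))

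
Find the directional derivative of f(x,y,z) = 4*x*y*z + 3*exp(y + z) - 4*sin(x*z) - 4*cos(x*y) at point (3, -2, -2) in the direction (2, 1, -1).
2*sqrt(6)*(sin(6) + 7*cos(6) + 8)/3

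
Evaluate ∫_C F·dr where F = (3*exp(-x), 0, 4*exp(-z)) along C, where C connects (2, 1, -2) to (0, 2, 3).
-3 - 4*exp(-3) + 3*exp(-2) + 4*exp(2)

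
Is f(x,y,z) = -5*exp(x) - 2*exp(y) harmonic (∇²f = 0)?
No, ∇²f = -5*exp(x) - 2*exp(y)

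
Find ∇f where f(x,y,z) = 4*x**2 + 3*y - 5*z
(8*x, 3, -5)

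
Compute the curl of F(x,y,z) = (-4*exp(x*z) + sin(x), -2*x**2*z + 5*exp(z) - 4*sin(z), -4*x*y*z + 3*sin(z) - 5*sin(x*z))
(2*x**2 - 4*x*z - 5*exp(z) + 4*cos(z), -4*x*exp(x*z) + 4*y*z + 5*z*cos(x*z), -4*x*z)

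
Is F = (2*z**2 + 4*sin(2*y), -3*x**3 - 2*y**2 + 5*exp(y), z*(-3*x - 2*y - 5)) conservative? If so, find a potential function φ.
No, ∇×F = (-2*z, 7*z, -9*x**2 - 8*cos(2*y)) ≠ 0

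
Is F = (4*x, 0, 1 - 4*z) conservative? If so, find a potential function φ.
Yes, F is conservative. φ = 2*x**2 - 2*z**2 + z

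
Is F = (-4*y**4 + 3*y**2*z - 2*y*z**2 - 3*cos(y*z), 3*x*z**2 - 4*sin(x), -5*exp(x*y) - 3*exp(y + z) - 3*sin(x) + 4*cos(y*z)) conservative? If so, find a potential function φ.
No, ∇×F = (-6*x*z - 5*x*exp(x*y) - 4*z*sin(y*z) - 3*exp(y + z), 3*y**2 - 4*y*z + 5*y*exp(x*y) + 3*y*sin(y*z) + 3*cos(x), 16*y**3 - 6*y*z + 5*z**2 - 3*z*sin(y*z) - 4*cos(x)) ≠ 0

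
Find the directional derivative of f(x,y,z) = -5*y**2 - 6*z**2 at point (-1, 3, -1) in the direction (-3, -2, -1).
24*sqrt(14)/7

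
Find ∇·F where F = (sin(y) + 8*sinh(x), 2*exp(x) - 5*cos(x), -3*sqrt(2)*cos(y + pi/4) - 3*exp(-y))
8*cosh(x)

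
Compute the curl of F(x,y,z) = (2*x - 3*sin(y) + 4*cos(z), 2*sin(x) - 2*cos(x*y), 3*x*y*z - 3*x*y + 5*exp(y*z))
(3*x*z - 3*x + 5*z*exp(y*z), -3*y*z + 3*y - 4*sin(z), 2*y*sin(x*y) + 2*cos(x) + 3*cos(y))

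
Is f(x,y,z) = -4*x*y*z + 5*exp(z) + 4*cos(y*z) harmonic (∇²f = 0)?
No, ∇²f = -4*y**2*cos(y*z) - 4*z**2*cos(y*z) + 5*exp(z)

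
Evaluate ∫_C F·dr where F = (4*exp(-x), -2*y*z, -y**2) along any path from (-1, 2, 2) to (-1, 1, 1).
7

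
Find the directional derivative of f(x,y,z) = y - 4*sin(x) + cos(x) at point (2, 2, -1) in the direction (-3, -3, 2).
3*sqrt(22)*(4*cos(2) - 1 + sin(2))/22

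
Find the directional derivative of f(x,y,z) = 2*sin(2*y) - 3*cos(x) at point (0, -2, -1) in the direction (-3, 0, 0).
0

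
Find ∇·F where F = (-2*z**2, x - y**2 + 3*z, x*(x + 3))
-2*y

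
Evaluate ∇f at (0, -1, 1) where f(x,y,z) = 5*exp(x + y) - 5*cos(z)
(5*exp(-1), 5*exp(-1), 5*sin(1))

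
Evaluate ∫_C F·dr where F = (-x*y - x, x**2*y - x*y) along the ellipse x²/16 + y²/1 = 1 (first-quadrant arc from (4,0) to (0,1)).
16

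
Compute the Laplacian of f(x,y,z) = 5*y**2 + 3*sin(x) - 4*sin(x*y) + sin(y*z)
4*x**2*sin(x*y) + 4*y**2*sin(x*y) - y**2*sin(y*z) - z**2*sin(y*z) - 3*sin(x) + 10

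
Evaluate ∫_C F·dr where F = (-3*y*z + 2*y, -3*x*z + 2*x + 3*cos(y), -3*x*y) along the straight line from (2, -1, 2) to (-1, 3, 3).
3*sin(3) + 3*sin(1) + 13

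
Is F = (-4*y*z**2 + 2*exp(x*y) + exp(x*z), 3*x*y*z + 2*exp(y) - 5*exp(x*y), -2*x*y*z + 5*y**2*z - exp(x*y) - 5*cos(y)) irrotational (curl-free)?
No, ∇×F = (-3*x*y - 2*x*z - x*exp(x*y) + 10*y*z + 5*sin(y), x*exp(x*z) - 6*y*z + y*exp(x*y), -2*x*exp(x*y) + 3*y*z - 5*y*exp(x*y) + 4*z**2)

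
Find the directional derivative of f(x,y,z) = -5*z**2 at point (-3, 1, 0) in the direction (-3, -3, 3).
0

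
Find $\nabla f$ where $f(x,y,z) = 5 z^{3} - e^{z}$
(0, 0, 15*z**2 - exp(z))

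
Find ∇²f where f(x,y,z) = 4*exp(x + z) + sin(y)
8*exp(x + z) - sin(y)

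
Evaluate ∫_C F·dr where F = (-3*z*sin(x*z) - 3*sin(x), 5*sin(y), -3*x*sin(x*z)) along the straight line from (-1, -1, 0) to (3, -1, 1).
6*cos(3) - 3 - 3*cos(1)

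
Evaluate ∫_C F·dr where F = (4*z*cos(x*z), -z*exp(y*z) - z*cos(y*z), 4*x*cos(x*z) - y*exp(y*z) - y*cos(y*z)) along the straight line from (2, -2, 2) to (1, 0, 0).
-1 + exp(-4) - 5*sin(4)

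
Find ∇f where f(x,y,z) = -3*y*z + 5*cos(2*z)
(0, -3*z, -3*y - 10*sin(2*z))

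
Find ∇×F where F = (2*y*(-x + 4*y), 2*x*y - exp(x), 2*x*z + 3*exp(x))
(0, -2*z - 3*exp(x), 2*x - 14*y - exp(x))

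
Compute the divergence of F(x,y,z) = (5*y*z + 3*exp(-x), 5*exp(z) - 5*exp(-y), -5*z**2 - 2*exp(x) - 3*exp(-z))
-10*z + 3*exp(-z) + 5*exp(-y) - 3*exp(-x)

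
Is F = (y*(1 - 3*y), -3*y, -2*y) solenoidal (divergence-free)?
No, ∇·F = -3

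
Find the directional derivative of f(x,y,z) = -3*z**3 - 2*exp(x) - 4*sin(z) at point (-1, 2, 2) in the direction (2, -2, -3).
4*sqrt(17)*(-1 + 3*E*(cos(2) + 9))*exp(-1)/17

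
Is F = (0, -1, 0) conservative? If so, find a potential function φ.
Yes, F is conservative. φ = -y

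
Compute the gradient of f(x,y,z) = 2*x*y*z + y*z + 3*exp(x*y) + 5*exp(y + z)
(y*(2*z + 3*exp(x*y)), 2*x*z + 3*x*exp(x*y) + z + 5*exp(y + z), 2*x*y + y + 5*exp(y + z))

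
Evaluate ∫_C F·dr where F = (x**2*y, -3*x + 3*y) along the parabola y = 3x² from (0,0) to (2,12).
936/5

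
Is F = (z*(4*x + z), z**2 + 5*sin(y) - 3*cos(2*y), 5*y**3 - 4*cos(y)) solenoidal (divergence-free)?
No, ∇·F = 4*z + 6*sin(2*y) + 5*cos(y)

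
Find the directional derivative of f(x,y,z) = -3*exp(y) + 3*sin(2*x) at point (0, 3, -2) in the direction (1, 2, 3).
3*sqrt(14)*(1 - exp(3))/7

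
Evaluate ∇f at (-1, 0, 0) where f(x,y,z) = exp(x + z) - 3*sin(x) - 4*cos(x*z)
(-3*cos(1) + exp(-1), 0, exp(-1))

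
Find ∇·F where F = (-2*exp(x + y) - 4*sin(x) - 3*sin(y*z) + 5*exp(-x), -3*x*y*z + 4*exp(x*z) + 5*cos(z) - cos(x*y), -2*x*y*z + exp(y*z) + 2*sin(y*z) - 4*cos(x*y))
-2*x*y - 3*x*z + x*sin(x*y) + y*exp(y*z) + 2*y*cos(y*z) - 2*exp(x + y) - 4*cos(x) - 5*exp(-x)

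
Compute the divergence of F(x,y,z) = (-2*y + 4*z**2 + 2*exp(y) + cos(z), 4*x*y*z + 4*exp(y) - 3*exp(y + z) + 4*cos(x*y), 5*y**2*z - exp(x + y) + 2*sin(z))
4*x*z - 4*x*sin(x*y) + 5*y**2 + 4*exp(y) - 3*exp(y + z) + 2*cos(z)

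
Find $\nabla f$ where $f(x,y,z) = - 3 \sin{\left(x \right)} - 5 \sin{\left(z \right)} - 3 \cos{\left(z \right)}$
(-3*cos(x), 0, 3*sin(z) - 5*cos(z))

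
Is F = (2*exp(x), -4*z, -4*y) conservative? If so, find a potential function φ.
Yes, F is conservative. φ = -4*y*z + 2*exp(x)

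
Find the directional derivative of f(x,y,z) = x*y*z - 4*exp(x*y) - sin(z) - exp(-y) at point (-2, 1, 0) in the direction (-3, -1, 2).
sqrt(14)*(-6*exp(2) - E + 4)*exp(-2)/14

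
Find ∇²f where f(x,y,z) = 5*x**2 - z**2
8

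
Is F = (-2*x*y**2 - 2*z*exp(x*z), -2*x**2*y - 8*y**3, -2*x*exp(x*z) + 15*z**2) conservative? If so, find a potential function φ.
Yes, F is conservative. φ = -x**2*y**2 - 2*y**4 + 5*z**3 - 2*exp(x*z)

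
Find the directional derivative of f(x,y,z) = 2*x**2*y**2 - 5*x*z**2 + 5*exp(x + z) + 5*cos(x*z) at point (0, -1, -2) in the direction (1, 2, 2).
-20/3 + 5*exp(-2)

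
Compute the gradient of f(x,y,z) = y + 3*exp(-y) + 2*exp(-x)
(-2*exp(-x), 1 - 3*exp(-y), 0)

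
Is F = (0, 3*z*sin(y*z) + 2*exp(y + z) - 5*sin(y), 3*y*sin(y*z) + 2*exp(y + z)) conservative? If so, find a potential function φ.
Yes, F is conservative. φ = 2*exp(y + z) + 5*cos(y) - 3*cos(y*z)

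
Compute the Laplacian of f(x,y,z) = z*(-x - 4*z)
-8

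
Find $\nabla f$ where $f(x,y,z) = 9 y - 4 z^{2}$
(0, 9, -8*z)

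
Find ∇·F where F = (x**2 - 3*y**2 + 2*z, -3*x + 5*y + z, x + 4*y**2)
2*x + 5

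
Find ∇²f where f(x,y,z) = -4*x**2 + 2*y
-8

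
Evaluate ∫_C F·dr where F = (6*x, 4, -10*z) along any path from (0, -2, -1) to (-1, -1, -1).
7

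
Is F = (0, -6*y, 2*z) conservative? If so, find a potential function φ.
Yes, F is conservative. φ = -3*y**2 + z**2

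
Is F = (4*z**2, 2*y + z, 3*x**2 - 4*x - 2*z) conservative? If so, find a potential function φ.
No, ∇×F = (-1, -6*x + 8*z + 4, 0) ≠ 0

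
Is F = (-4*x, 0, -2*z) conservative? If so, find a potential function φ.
Yes, F is conservative. φ = -2*x**2 - z**2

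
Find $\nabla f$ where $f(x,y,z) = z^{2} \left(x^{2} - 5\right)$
(2*x*z**2, 0, 2*z*(x**2 - 5))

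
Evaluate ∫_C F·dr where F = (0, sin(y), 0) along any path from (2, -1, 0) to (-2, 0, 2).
-1 + cos(1)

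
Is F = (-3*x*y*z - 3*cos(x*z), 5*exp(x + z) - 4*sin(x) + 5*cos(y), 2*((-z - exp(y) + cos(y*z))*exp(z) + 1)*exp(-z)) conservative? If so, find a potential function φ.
No, ∇×F = (-2*z*sin(y*z) - 2*exp(y) - 5*exp(x + z), 3*x*(-y + sin(x*z)), 3*x*z + 5*exp(x + z) - 4*cos(x)) ≠ 0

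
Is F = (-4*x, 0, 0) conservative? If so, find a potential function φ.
Yes, F is conservative. φ = -2*x**2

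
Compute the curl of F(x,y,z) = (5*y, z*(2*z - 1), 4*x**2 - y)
(-4*z, -8*x, -5)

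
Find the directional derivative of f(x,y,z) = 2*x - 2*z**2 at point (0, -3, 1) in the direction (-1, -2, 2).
-10/3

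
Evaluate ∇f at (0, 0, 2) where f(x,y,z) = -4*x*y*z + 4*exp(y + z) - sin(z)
(0, 4*exp(2), -cos(2) + 4*exp(2))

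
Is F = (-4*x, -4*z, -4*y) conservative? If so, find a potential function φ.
Yes, F is conservative. φ = -2*x**2 - 4*y*z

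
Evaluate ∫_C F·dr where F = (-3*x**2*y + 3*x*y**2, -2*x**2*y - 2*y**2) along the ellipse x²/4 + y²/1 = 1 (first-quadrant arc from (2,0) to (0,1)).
-17/3 + 3*pi/2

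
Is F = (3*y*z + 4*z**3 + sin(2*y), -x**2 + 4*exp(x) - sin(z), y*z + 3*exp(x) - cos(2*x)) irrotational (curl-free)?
No, ∇×F = (z + cos(z), 3*y + 12*z**2 - 3*exp(x) - 2*sin(2*x), -2*x - 3*z + 4*exp(x) - 2*cos(2*y))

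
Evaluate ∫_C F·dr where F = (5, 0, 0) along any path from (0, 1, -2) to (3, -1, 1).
15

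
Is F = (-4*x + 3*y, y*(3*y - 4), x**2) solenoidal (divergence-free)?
No, ∇·F = 6*y - 8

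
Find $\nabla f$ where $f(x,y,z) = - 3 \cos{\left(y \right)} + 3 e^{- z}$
(0, 3*sin(y), -3*exp(-z))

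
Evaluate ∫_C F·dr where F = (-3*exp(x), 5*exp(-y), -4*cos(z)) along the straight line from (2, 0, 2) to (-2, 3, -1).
-3*exp(-2) - 5*exp(-3) + 4*sin(1) + 4*sin(2) + 5 + 3*exp(2)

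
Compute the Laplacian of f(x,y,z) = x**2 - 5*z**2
-8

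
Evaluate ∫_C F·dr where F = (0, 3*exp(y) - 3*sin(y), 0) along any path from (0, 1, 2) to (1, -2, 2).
3*((-E - cos(1) + cos(2))*exp(2) + 1)*exp(-2)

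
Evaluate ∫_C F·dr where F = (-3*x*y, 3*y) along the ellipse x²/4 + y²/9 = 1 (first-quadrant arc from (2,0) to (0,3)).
51/2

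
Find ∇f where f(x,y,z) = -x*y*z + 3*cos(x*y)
(-y*(z + 3*sin(x*y)), -x*(z + 3*sin(x*y)), -x*y)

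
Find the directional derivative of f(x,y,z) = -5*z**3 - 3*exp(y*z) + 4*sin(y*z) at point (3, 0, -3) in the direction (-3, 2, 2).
-276*sqrt(17)/17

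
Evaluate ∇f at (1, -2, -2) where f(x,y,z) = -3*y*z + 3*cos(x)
(-3*sin(1), 6, 6)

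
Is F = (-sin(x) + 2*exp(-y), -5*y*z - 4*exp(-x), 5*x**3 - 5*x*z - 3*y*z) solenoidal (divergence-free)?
No, ∇·F = -5*x - 3*y - 5*z - cos(x)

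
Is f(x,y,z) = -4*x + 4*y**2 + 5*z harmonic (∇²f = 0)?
No, ∇²f = 8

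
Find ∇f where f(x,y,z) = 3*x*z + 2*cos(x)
(3*z - 2*sin(x), 0, 3*x)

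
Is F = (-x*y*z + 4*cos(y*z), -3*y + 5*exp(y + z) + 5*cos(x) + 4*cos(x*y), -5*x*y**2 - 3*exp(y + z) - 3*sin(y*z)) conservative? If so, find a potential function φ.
No, ∇×F = (-10*x*y - 3*z*cos(y*z) - 8*exp(y + z), y*(-x + 5*y - 4*sin(y*z)), x*z - 4*y*sin(x*y) + 4*z*sin(y*z) - 5*sin(x)) ≠ 0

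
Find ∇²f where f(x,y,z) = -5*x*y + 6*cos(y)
-6*cos(y)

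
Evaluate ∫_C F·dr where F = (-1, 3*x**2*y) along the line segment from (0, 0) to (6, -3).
237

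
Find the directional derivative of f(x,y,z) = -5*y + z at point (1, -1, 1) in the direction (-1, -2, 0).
2*sqrt(5)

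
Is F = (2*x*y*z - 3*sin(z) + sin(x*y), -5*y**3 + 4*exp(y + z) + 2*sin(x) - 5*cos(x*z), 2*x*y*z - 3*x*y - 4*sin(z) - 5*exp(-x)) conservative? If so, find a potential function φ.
No, ∇×F = (2*x*z - 5*x*sin(x*z) - 3*x - 4*exp(y + z), 2*x*y - 2*y*z + 3*y - 3*cos(z) - 5*exp(-x), -2*x*z - x*cos(x*y) + 5*z*sin(x*z) + 2*cos(x)) ≠ 0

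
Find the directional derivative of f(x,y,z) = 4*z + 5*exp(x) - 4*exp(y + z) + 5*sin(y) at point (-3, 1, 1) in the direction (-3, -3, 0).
sqrt(2)*(-5*exp(3)*cos(1) - 5 + 4*exp(5))*exp(-3)/2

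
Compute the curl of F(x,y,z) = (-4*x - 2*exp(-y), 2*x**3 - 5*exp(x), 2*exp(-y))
(-2*exp(-y), 0, 6*x**2 - 5*exp(x) - 2*exp(-y))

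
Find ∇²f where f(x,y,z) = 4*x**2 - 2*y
8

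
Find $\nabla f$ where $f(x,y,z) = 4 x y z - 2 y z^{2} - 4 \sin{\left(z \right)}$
(4*y*z, 2*z*(2*x - z), 4*x*y - 4*y*z - 4*cos(z))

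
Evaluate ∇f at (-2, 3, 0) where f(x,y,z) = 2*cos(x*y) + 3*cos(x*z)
(6*sin(6), -4*sin(6), 0)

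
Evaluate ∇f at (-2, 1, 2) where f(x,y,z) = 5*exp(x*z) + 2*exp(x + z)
(10*exp(-4) + 2, 0, 2 - 10*exp(-4))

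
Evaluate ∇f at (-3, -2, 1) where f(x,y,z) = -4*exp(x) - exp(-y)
(-4*exp(-3), exp(2), 0)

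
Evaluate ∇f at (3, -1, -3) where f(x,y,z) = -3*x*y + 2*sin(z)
(3, -9, 2*cos(3))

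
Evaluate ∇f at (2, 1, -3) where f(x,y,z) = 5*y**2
(0, 10, 0)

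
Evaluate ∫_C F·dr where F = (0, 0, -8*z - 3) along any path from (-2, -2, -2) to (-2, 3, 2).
-12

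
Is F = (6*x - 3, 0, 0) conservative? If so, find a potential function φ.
Yes, F is conservative. φ = 3*x*(x - 1)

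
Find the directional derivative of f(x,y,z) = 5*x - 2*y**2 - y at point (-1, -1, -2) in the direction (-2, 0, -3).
-10*sqrt(13)/13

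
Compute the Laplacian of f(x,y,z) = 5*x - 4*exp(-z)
-4*exp(-z)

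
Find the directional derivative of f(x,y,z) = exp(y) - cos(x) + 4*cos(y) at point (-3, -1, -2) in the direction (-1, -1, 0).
sqrt(2)*(-4*E*sin(1) - 1 + E*sin(3))*exp(-1)/2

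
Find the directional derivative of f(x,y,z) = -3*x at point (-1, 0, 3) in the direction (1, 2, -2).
-1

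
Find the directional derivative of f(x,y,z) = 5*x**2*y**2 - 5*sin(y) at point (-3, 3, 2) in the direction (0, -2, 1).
2*sqrt(5)*(-54 + cos(3))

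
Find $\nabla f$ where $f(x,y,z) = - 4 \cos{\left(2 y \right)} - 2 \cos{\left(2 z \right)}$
(0, 8*sin(2*y), 4*sin(2*z))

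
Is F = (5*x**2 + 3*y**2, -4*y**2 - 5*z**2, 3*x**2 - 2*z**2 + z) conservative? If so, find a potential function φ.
No, ∇×F = (10*z, -6*x, -6*y) ≠ 0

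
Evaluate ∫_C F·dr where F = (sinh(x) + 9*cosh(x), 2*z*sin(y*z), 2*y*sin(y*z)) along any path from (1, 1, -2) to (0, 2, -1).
-9*sinh(1) - cosh(1) + 1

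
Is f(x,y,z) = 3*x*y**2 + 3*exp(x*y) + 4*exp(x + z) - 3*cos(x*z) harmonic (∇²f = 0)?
No, ∇²f = 3*x**2*cos(x*z) + 3*x*(x*exp(x*y) + 2) + 3*y**2*exp(x*y) + 3*z**2*cos(x*z) + 8*exp(x + z)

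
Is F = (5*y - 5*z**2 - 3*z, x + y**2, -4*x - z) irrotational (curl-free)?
No, ∇×F = (0, 1 - 10*z, -4)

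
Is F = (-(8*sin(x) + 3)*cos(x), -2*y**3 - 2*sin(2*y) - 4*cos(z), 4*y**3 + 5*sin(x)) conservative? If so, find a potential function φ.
No, ∇×F = (12*y**2 - 4*sin(z), -5*cos(x), 0) ≠ 0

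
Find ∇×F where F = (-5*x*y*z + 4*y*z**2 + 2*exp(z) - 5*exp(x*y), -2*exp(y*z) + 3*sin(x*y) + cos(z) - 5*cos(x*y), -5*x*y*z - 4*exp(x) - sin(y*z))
(-5*x*z + 2*y*exp(y*z) - z*cos(y*z) + sin(z), -5*x*y + 13*y*z + 4*exp(x) + 2*exp(z), 5*x*z + 5*x*exp(x*y) + 5*y*sin(x*y) + 3*y*cos(x*y) - 4*z**2)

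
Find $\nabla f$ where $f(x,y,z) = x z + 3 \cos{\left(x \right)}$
(z - 3*sin(x), 0, x)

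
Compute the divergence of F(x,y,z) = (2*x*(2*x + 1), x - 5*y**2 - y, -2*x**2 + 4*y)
8*x - 10*y + 1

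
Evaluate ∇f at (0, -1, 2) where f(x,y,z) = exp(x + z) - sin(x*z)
(-2 + exp(2), 0, exp(2))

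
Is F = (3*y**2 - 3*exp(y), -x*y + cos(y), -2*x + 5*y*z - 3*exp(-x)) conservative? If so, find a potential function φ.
No, ∇×F = (5*z, 2 - 3*exp(-x), -7*y + 3*exp(y)) ≠ 0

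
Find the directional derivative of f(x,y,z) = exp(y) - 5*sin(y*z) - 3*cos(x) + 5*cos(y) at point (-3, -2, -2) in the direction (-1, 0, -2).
sqrt(5)*(3*sin(3) - 20*cos(4))/5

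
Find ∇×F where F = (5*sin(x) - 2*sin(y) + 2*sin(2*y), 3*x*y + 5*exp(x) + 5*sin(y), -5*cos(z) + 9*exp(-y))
(-9*exp(-y), 0, 3*y + 5*exp(x) + 2*cos(y) - 4*cos(2*y))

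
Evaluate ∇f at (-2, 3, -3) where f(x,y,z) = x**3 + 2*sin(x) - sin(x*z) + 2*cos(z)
(2*cos(2) + 3*cos(6) + 12, 0, 2*sin(3) + 2*cos(6))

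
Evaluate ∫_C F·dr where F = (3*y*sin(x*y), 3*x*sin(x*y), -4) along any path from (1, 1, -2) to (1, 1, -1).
-4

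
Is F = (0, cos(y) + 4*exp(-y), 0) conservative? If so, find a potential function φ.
Yes, F is conservative. φ = sin(y) - 4*exp(-y)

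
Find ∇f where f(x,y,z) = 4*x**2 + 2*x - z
(8*x + 2, 0, -1)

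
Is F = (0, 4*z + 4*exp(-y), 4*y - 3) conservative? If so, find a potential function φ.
Yes, F is conservative. φ = 4*y*z - 3*z - 4*exp(-y)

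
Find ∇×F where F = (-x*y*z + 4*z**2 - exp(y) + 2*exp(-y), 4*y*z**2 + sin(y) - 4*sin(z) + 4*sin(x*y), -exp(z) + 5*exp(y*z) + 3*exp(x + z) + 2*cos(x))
(-8*y*z + 5*z*exp(y*z) + 4*cos(z), -x*y + 8*z - 3*exp(x + z) + 2*sin(x), x*z + 4*y*cos(x*y) + exp(y) + 2*exp(-y))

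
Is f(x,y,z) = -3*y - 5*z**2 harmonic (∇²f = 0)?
No, ∇²f = -10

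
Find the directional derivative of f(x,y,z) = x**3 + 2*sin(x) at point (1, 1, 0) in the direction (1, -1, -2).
sqrt(6)*(2*cos(1) + 3)/6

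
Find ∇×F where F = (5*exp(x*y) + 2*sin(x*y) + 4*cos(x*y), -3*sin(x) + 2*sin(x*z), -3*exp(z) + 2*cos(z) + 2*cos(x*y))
(-2*x*(sin(x*y) + cos(x*z)), 2*y*sin(x*y), -5*x*exp(x*y) + 4*x*sin(x*y) - 2*x*cos(x*y) + 2*z*cos(x*z) - 3*cos(x))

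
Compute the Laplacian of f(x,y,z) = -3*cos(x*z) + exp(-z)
(3*(x**2 + z**2)*exp(z)*cos(x*z) + 1)*exp(-z)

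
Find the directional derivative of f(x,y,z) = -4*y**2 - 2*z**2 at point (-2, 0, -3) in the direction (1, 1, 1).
4*sqrt(3)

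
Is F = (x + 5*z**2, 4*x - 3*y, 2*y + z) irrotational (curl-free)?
No, ∇×F = (2, 10*z, 4)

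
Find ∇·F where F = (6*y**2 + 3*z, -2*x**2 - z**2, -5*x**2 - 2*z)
-2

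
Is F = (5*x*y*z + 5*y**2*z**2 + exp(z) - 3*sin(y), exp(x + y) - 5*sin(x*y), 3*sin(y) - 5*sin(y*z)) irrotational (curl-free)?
No, ∇×F = (-5*z*cos(y*z) + 3*cos(y), 5*x*y + 10*y**2*z + exp(z), -5*x*z - 10*y*z**2 - 5*y*cos(x*y) + exp(x + y) + 3*cos(y))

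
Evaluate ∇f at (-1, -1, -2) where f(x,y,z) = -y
(0, -1, 0)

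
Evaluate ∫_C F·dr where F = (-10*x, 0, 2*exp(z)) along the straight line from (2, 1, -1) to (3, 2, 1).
-25 + 4*sinh(1)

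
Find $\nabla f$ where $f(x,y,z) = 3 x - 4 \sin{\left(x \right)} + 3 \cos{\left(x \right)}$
(-3*sin(x) - 4*cos(x) + 3, 0, 0)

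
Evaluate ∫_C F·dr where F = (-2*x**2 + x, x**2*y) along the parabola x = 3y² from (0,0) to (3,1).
-12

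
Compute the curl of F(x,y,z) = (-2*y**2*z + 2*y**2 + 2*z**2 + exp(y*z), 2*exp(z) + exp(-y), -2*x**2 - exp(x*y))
(-x*exp(x*y) - 2*exp(z), 4*x - 2*y**2 + y*exp(x*y) + y*exp(y*z) + 4*z, 4*y*z - 4*y - z*exp(y*z))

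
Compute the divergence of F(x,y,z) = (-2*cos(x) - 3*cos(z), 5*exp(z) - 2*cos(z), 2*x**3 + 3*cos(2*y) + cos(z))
2*sin(x) - sin(z)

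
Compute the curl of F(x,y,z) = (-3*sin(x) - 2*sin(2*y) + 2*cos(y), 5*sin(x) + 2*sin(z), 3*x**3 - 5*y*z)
(-5*z - 2*cos(z), -9*x**2, 2*sin(y) + 5*cos(x) + 4*cos(2*y))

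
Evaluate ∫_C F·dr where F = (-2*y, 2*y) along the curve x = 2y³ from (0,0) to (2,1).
-2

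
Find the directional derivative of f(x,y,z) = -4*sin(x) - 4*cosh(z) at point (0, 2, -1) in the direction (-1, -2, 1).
2*sqrt(6)*(1 + sinh(1))/3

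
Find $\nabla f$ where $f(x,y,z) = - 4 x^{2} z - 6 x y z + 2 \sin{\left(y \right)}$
(2*z*(-4*x - 3*y), -6*x*z + 2*cos(y), 2*x*(-2*x - 3*y))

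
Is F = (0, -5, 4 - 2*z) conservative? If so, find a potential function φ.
Yes, F is conservative. φ = -5*y - z**2 + 4*z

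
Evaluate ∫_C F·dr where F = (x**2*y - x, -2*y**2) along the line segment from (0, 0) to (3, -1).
-127/12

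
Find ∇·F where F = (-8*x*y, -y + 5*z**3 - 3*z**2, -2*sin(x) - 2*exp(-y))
-8*y - 1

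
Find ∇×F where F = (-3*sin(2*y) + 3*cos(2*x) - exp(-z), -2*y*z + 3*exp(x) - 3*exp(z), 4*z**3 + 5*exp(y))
(2*y + 5*exp(y) + 3*exp(z), exp(-z), 3*exp(x) + 6*cos(2*y))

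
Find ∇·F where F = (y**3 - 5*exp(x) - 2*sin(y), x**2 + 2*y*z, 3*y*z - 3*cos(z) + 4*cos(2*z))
3*y + 2*z - 5*exp(x) + 3*sin(z) - 8*sin(2*z)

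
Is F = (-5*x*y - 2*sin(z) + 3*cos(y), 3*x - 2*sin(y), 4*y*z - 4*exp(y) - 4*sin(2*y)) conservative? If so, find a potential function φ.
No, ∇×F = (4*z - 4*exp(y) - 8*cos(2*y), -2*cos(z), 5*x + 3*sin(y) + 3) ≠ 0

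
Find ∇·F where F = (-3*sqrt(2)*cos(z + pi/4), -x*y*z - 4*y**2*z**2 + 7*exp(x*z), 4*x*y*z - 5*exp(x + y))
4*x*y - x*z - 8*y*z**2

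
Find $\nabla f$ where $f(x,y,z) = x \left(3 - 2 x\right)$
(3 - 4*x, 0, 0)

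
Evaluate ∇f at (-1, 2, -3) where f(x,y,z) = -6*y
(0, -6, 0)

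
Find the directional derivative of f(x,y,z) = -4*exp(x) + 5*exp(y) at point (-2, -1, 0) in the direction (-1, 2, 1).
sqrt(6)*(2 + 5*E)*exp(-2)/3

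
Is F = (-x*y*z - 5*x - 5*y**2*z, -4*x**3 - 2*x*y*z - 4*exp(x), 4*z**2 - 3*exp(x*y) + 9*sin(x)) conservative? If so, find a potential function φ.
No, ∇×F = (x*(2*y - 3*exp(x*y)), -x*y - 5*y**2 + 3*y*exp(x*y) - 9*cos(x), -12*x**2 + x*z + 8*y*z - 4*exp(x)) ≠ 0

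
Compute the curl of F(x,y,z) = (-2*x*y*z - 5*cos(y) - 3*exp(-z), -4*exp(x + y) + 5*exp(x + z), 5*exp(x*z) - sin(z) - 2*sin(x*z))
(-5*exp(x + z), -2*x*y - 5*z*exp(x*z) + 2*z*cos(x*z) + 3*exp(-z), 2*x*z - 4*exp(x + y) + 5*exp(x + z) - 5*sin(y))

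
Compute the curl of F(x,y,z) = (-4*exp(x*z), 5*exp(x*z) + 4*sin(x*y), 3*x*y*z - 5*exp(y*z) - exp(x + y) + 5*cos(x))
(3*x*z - 5*x*exp(x*z) - 5*z*exp(y*z) - exp(x + y), -4*x*exp(x*z) - 3*y*z + exp(x + y) + 5*sin(x), 4*y*cos(x*y) + 5*z*exp(x*z))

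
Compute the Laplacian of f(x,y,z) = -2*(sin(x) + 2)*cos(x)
4*sin(2*x) + 4*cos(x)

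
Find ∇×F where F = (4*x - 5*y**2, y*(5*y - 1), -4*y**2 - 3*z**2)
(-8*y, 0, 10*y)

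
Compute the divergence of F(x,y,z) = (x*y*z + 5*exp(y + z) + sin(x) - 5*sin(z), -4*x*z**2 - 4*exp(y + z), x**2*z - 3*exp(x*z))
x**2 - 3*x*exp(x*z) + y*z - 4*exp(y + z) + cos(x)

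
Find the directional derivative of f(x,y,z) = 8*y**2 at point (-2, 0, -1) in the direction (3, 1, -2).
0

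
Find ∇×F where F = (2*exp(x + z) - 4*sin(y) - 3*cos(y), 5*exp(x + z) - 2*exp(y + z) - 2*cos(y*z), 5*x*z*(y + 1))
(5*x*z - 2*y*sin(y*z) - 5*exp(x + z) + 2*exp(y + z), -5*z*(y + 1) + 2*exp(x + z), 5*exp(x + z) - 3*sin(y) + 4*cos(y))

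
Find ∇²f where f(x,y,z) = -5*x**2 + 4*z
-10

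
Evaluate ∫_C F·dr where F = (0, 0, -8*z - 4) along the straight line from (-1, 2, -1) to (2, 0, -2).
-8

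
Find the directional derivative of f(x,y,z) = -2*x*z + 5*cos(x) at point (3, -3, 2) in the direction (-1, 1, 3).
sqrt(11)*(-14 + 5*sin(3))/11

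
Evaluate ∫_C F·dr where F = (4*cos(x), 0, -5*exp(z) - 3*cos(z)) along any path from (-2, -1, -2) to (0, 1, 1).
-5*E - 3*sin(1) + 5*exp(-2) + sin(2)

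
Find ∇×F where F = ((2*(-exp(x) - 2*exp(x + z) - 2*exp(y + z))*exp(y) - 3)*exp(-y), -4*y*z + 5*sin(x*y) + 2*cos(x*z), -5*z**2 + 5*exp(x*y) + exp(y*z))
(5*x*exp(x*y) + 2*x*sin(x*z) + 4*y + z*exp(y*z), -5*y*exp(x*y) - 4*exp(x + z) - 4*exp(y + z), 5*y*cos(x*y) - 2*z*sin(x*z) + 4*exp(y + z) - 3*exp(-y))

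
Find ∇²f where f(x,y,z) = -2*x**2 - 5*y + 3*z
-4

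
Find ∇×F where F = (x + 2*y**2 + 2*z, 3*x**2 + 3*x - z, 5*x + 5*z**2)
(1, -3, 6*x - 4*y + 3)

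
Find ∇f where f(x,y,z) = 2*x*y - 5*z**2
(2*y, 2*x, -10*z)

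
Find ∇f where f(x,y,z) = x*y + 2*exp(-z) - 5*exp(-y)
(y, x + 5*exp(-y), -2*exp(-z))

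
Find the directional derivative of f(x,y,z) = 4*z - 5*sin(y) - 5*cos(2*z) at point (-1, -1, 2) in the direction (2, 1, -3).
-sqrt(14)*(30*sin(4) + 5*cos(1) + 12)/14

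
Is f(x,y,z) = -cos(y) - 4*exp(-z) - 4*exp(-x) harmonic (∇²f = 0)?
No, ∇²f = cos(y) - 4*exp(-z) - 4*exp(-x)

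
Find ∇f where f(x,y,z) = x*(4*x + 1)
(8*x + 1, 0, 0)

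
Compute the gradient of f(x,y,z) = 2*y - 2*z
(0, 2, -2)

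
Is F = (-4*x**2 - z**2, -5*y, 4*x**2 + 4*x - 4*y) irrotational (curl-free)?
No, ∇×F = (-4, -8*x - 2*z - 4, 0)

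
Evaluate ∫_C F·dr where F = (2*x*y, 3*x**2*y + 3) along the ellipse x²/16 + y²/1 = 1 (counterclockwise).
0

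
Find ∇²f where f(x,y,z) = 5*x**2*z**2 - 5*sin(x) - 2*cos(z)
10*x**2 + 10*z**2 + 5*sin(x) + 2*cos(z)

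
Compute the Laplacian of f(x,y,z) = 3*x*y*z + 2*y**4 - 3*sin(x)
24*y**2 + 3*sin(x)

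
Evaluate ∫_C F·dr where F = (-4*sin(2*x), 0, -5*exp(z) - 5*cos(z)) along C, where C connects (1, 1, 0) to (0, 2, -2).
-5*exp(-2) - 2*cos(2) + 5*sin(2) + 7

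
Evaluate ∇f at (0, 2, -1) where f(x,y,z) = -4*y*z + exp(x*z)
(-1, 4, -8)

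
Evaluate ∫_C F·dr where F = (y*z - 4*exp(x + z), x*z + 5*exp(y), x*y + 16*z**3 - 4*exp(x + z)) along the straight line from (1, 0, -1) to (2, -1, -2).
5*exp(-1) + 59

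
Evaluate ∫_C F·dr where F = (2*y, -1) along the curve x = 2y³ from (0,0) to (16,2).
46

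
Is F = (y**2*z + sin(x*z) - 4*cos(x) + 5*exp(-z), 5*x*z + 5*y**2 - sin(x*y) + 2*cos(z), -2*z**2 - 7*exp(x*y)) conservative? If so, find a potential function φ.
No, ∇×F = (-7*x*exp(x*y) - 5*x + 2*sin(z), x*cos(x*z) + y**2 + 7*y*exp(x*y) - 5*exp(-z), -2*y*z - y*cos(x*y) + 5*z) ≠ 0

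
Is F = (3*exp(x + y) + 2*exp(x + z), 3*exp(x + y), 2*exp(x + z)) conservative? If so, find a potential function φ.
Yes, F is conservative. φ = 3*exp(x + y) + 2*exp(x + z)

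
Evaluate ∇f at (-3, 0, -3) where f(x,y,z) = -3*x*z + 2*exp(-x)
(9 - 2*exp(3), 0, 9)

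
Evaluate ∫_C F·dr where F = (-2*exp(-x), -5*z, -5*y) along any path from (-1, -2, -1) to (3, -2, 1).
-2*E + 2*exp(-3) + 20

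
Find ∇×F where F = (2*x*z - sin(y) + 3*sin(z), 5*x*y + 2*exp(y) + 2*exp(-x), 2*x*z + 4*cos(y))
(-4*sin(y), 2*x - 2*z + 3*cos(z), 5*y + cos(y) - 2*exp(-x))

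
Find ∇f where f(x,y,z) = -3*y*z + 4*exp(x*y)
(4*y*exp(x*y), 4*x*exp(x*y) - 3*z, -3*y)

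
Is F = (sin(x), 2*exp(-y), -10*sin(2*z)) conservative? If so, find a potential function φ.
Yes, F is conservative. φ = -cos(x) + 5*cos(2*z) - 2*exp(-y)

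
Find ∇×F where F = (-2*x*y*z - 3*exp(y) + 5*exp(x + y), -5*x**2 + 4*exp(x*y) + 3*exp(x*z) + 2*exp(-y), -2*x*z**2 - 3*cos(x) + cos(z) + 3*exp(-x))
(-3*x*exp(x*z), -2*x*y + 2*z**2 - 3*sin(x) + 3*exp(-x), 2*x*z - 10*x + 4*y*exp(x*y) + 3*z*exp(x*z) + 3*exp(y) - 5*exp(x + y))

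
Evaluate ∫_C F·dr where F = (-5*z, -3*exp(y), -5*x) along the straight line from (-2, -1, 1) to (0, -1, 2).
-10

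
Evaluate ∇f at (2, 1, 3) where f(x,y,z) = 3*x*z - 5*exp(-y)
(9, 5*exp(-1), 6)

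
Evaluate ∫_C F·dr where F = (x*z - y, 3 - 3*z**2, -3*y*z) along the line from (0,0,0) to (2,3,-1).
-4/3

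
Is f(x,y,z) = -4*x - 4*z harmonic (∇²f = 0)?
Yes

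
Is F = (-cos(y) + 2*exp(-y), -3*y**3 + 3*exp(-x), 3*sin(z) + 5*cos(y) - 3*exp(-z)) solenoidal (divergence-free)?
No, ∇·F = -9*y**2 + 3*cos(z) + 3*exp(-z)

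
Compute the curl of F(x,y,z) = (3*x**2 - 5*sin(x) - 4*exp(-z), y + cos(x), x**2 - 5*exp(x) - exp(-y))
(exp(-y), -2*x + 5*exp(x) + 4*exp(-z), -sin(x))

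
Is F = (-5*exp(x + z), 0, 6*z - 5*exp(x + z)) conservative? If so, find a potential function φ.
Yes, F is conservative. φ = 3*z**2 - 5*exp(x + z)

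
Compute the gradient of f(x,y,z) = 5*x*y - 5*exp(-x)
(5*y + 5*exp(-x), 5*x, 0)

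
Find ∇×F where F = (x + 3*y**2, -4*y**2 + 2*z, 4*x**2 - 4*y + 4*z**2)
(-6, -8*x, -6*y)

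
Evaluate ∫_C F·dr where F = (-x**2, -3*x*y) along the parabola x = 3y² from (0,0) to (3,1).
-45/4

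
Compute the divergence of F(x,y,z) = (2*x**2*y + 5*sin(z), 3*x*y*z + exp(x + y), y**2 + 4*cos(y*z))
4*x*y + 3*x*z - 4*y*sin(y*z) + exp(x + y)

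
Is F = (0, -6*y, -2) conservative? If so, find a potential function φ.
Yes, F is conservative. φ = -3*y**2 - 2*z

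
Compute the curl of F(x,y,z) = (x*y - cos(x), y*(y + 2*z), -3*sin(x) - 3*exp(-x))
(-2*y, 3*cos(x) - 3*exp(-x), -x)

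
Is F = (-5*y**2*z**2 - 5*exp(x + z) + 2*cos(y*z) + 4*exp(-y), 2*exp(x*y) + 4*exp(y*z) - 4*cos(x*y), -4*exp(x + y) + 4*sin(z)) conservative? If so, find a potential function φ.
No, ∇×F = (-4*y*exp(y*z) - 4*exp(x + y), -10*y**2*z - 2*y*sin(y*z) + 4*exp(x + y) - 5*exp(x + z), 10*y*z**2 + 2*y*exp(x*y) + 4*y*sin(x*y) + 2*z*sin(y*z) + 4*exp(-y)) ≠ 0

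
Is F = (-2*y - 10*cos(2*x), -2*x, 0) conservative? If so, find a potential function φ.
Yes, F is conservative. φ = -2*x*y - 5*sin(2*x)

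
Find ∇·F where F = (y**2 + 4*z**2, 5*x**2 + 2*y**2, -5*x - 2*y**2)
4*y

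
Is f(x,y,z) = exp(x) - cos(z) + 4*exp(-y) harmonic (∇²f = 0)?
No, ∇²f = exp(x) + cos(z) + 4*exp(-y)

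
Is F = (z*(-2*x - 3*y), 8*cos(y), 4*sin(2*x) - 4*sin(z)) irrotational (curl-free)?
No, ∇×F = (0, -2*x - 3*y - 8*cos(2*x), 3*z)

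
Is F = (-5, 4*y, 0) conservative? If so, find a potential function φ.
Yes, F is conservative. φ = -5*x + 2*y**2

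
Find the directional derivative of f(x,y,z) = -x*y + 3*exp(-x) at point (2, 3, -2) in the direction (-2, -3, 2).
6*sqrt(17)*(1 + 2*exp(2))*exp(-2)/17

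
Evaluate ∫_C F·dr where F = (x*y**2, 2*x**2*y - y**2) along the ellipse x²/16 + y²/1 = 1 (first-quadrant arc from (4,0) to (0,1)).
11/3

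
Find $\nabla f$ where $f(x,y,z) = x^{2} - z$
(2*x, 0, -1)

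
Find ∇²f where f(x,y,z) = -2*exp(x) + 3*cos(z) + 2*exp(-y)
-2*exp(x) - 3*cos(z) + 2*exp(-y)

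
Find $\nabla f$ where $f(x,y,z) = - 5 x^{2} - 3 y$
(-10*x, -3, 0)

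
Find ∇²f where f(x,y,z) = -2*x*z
0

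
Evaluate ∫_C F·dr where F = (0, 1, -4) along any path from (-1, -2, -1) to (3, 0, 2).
-10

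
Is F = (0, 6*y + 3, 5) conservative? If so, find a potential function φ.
Yes, F is conservative. φ = 3*y**2 + 3*y + 5*z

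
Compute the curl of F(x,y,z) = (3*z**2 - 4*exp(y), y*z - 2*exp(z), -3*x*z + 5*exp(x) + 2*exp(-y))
(-y + 2*exp(z) - 2*exp(-y), 9*z - 5*exp(x), 4*exp(y))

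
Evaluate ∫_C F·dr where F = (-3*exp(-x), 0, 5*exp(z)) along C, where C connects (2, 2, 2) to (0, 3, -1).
-5*exp(2) - 3*exp(-2) + 5*exp(-1) + 3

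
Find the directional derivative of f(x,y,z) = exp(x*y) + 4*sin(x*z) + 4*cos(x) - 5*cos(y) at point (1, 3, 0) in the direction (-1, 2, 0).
sqrt(5)*(-exp(3) + 10*sin(3) + 4*sin(1))/5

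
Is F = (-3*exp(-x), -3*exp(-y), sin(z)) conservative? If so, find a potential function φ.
Yes, F is conservative. φ = -cos(z) + 3*exp(-y) + 3*exp(-x)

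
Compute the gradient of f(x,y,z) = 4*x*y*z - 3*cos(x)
(4*y*z + 3*sin(x), 4*x*z, 4*x*y)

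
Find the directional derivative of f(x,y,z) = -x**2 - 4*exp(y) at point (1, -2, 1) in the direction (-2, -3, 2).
4*sqrt(17)*(3 + exp(2))*exp(-2)/17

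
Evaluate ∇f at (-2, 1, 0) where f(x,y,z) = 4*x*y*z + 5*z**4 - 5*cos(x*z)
(0, 0, -8)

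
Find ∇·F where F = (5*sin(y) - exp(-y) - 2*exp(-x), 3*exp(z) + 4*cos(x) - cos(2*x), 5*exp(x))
2*exp(-x)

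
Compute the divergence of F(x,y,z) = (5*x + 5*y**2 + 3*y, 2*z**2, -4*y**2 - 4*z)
1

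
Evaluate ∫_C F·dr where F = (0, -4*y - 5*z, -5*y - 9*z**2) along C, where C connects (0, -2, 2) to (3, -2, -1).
-3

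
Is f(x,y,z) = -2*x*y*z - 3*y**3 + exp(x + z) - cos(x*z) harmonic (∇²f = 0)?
No, ∇²f = x**2*cos(x*z) - 18*y + z**2*cos(x*z) + 2*exp(x + z)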